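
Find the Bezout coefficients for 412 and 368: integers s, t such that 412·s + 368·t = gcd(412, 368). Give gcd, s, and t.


Euclidean algorithm on (412, 368) — divide until remainder is 0:
  412 = 1 · 368 + 44
  368 = 8 · 44 + 16
  44 = 2 · 16 + 12
  16 = 1 · 12 + 4
  12 = 3 · 4 + 0
gcd(412, 368) = 4.
Track Bezout coefficients alongside the remainders: start with r₀ = 412 = a·1 + b·0 (s = 1, t = 0) and r₁ = 368 = a·0 + b·1 (s = 0, t = 1); each new remainder r_{k+1} = r_{k-1} − q_k·r_k inherits s_{k+1} = s_{k-1} − q_k·s_k, t_{k+1} = t_{k-1} − q_k·t_k, so r_k = a·s_k + b·t_k at every step:
  q = 1: r = 44, s = 1 − 1·0 = 1, t = 0 − 1·1 = -1  (check: 412·1 + 368·(-1) = 44)
  q = 8: r = 16, s = 0 − 8·1 = -8, t = 1 − 8·(-1) = 9  (check: 412·(-8) + 368·9 = 16)
  q = 2: r = 12, s = 1 − 2·(-8) = 17, t = -1 − 2·9 = -19  (check: 412·17 + 368·(-19) = 12)
  q = 1: r = 4, s = -8 − 1·17 = -25, t = 9 − 1·(-19) = 28  (check: 412·(-25) + 368·28 = 4)
The row with r = 4 (the gcd) gives the Bezout coefficients s = -25, t = 28.
Result: 412 · (-25) + 368 · (28) = 4.

gcd(412, 368) = 4; s = -25, t = 28 (check: 412·(-25) + 368·28 = 4).


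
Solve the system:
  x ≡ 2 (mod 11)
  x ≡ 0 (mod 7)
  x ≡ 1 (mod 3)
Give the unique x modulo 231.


Moduli 11, 7, 3 are pairwise coprime; by CRT there is a unique solution modulo M = 11 · 7 · 3 = 231.
Solve pairwise, accumulating the modulus:
  Start with x ≡ 2 (mod 11).
  Combine with x ≡ 0 (mod 7): since gcd(11, 7) = 1, we get a unique residue mod 77.
    Write x = 2 + 11·t and substitute into x ≡ 0 (mod 7): 11·t ≡ 0 − 2 = -2 (mod 7).
    Reduce coefficients mod 7: 4·t ≡ 5 (mod 7).
    The inverse of 4 mod 7 is 2 (since 4·2 = 8 = 1·7 + 1), so t ≡ 2·5 = 10 ≡ 3 (mod 7).
    Then x = 2 + 11·3 = 35, valid modulo lcm(11, 7) = 77: x ≡ 35 (mod 77).
  Combine with x ≡ 1 (mod 3): since gcd(77, 3) = 1, we get a unique residue mod 231.
    Write x = 35 + 77·t and substitute into x ≡ 1 (mod 3): 77·t ≡ 1 − 35 = -34 (mod 3).
    Reduce coefficients mod 3: 2·t ≡ 2 (mod 3).
    The inverse of 2 mod 3 is 2 (since 2·2 = 4 = 1·3 + 1), so t ≡ 2·2 = 4 ≡ 1 (mod 3).
    Then x = 35 + 77·1 = 112, valid modulo lcm(77, 3) = 231: x ≡ 112 (mod 231).
Verify: 112 mod 11 = 2 ✓, 112 mod 7 = 0 ✓, 112 mod 3 = 1 ✓.

x ≡ 112 (mod 231).


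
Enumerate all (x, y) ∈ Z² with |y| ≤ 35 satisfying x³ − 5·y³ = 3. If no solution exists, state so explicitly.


The equation is x³ - 5y³ = 3. For fixed y, x³ = 5·y³ + 3, so a solution requires the RHS to be a perfect cube.
Strategy: iterate y from -35 to 35, compute RHS = 5·y³ + 3, and check whether it is a (positive or negative) perfect cube.
Check small values of y:
  y = 0: RHS = 3 is not a perfect cube.
  y = 1: RHS = 8 = (2)³ ⇒ x = 2 works.
  y = -1: RHS = -2 is not a perfect cube.
  y = 2: RHS = 43 is not a perfect cube.
  y = -2: RHS = -37 is not a perfect cube.
  y = 3: RHS = 138 is not a perfect cube.
  y = -3: RHS = -132 is not a perfect cube.
Continuing the search up to |y| = 35 finds no further solutions beyond those listed.
Collected solutions: (2, 1).

Solutions (with |y| ≤ 35): (2, 1).


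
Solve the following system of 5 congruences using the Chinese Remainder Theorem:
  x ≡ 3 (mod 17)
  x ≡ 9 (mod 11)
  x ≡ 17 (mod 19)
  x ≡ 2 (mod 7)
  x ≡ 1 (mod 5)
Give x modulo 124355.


Product of moduli M = 17 · 11 · 19 · 7 · 5 = 124355.
Merge one congruence at a time:
  Start: x ≡ 3 (mod 17).
  Combine with x ≡ 9 (mod 11); new modulus lcm = 187.
    Write x = 3 + 17·t and substitute into x ≡ 9 (mod 11): 17·t ≡ 9 − 3 = 6 (mod 11).
    Reduce coefficients mod 11: 6·t ≡ 6 (mod 11).
    The inverse of 6 mod 11 is 2 (since 6·2 = 12 = 1·11 + 1), so t ≡ 2·6 = 12 ≡ 1 (mod 11).
    Then x = 3 + 17·1 = 20, valid modulo lcm(17, 11) = 187: x ≡ 20 (mod 187).
  Combine with x ≡ 17 (mod 19); new modulus lcm = 3553.
    Write x = 20 + 187·t and substitute into x ≡ 17 (mod 19): 187·t ≡ 17 − 20 = -3 (mod 19).
    Reduce coefficients mod 19: 16·t ≡ 16 (mod 19).
    The inverse of 16 mod 19 is 6 (since 16·6 = 96 = 5·19 + 1), so t ≡ 6·16 = 96 ≡ 1 (mod 19).
    Then x = 20 + 187·1 = 207, valid modulo lcm(187, 19) = 3553: x ≡ 207 (mod 3553).
  Combine with x ≡ 2 (mod 7); new modulus lcm = 24871.
    Write x = 207 + 3553·t and substitute into x ≡ 2 (mod 7): 3553·t ≡ 2 − 207 = -205 (mod 7).
    Reduce coefficients mod 7: 4·t ≡ 5 (mod 7).
    The inverse of 4 mod 7 is 2 (since 4·2 = 8 = 1·7 + 1), so t ≡ 2·5 = 10 ≡ 3 (mod 7).
    Then x = 207 + 3553·3 = 10866, valid modulo lcm(3553, 7) = 24871: x ≡ 10866 (mod 24871).
  Combine with x ≡ 1 (mod 5); new modulus lcm = 124355.
    Write x = 10866 + 24871·t and substitute into x ≡ 1 (mod 5): 24871·t ≡ 1 − 10866 = -10865 (mod 5).
    Reduce coefficients mod 5: 1·t ≡ 0 (mod 5).
    So t ≡ 0 (mod 5).
    Then x = 10866 + 24871·0 = 10866, valid modulo lcm(24871, 5) = 124355: x ≡ 10866 (mod 124355).
Verify against each original: 10866 mod 17 = 3, 10866 mod 11 = 9, 10866 mod 19 = 17, 10866 mod 7 = 2, 10866 mod 5 = 1.

x ≡ 10866 (mod 124355).


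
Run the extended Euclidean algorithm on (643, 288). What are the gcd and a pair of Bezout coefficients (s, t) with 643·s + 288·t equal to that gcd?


Euclidean algorithm on (643, 288) — divide until remainder is 0:
  643 = 2 · 288 + 67
  288 = 4 · 67 + 20
  67 = 3 · 20 + 7
  20 = 2 · 7 + 6
  7 = 1 · 6 + 1
  6 = 6 · 1 + 0
gcd(643, 288) = 1.
Track Bezout coefficients alongside the remainders: start with r₀ = 643 = a·1 + b·0 (s = 1, t = 0) and r₁ = 288 = a·0 + b·1 (s = 0, t = 1); each new remainder r_{k+1} = r_{k-1} − q_k·r_k inherits s_{k+1} = s_{k-1} − q_k·s_k, t_{k+1} = t_{k-1} − q_k·t_k, so r_k = a·s_k + b·t_k at every step:
  q = 2: r = 67, s = 1 − 2·0 = 1, t = 0 − 2·1 = -2  (check: 643·1 + 288·(-2) = 67)
  q = 4: r = 20, s = 0 − 4·1 = -4, t = 1 − 4·(-2) = 9  (check: 643·(-4) + 288·9 = 20)
  q = 3: r = 7, s = 1 − 3·(-4) = 13, t = -2 − 3·9 = -29  (check: 643·13 + 288·(-29) = 7)
  q = 2: r = 6, s = -4 − 2·13 = -30, t = 9 − 2·(-29) = 67  (check: 643·(-30) + 288·67 = 6)
  q = 1: r = 1, s = 13 − 1·(-30) = 43, t = -29 − 1·67 = -96  (check: 643·43 + 288·(-96) = 1)
The row with r = 1 (the gcd) gives the Bezout coefficients s = 43, t = -96.
Result: 643 · (43) + 288 · (-96) = 1.

gcd(643, 288) = 1; s = 43, t = -96 (check: 643·43 + 288·(-96) = 1).


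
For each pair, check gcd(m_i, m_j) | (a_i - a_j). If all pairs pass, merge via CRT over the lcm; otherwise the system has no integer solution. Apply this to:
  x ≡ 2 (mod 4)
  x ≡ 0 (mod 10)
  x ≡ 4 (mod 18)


Moduli 4, 10, 18 are not pairwise coprime, so CRT works modulo lcm(m_i) when all pairwise compatibility conditions hold.
Pairwise compatibility: gcd(m_i, m_j) must divide a_i - a_j for every pair.
Merge one congruence at a time:
  Start: x ≡ 2 (mod 4).
  Combine with x ≡ 0 (mod 10): gcd(4, 10) = 2; 0 - 2 = -2, which IS divisible by 2, so compatible.
    Write x = 2 + 4·t and substitute into x ≡ 0 (mod 10): 4·t ≡ 0 − 2 = -2 (mod 10).
    Divide the congruence (and modulus) by g = 2: 2·t ≡ -1 (mod 5).
    Reduce coefficients mod 5: 2·t ≡ 4 (mod 5).
    The inverse of 2 mod 5 is 3 (since 2·3 = 6 = 1·5 + 1), so t ≡ 3·4 = 12 ≡ 2 (mod 5).
    Then x = 2 + 4·2 = 10, valid modulo lcm(4, 10) = 20: x ≡ 10 (mod 20).
  Combine with x ≡ 4 (mod 18): gcd(20, 18) = 2; 4 - 10 = -6, which IS divisible by 2, so compatible.
    Write x = 10 + 20·t and substitute into x ≡ 4 (mod 18): 20·t ≡ 4 − 10 = -6 (mod 18).
    Divide the congruence (and modulus) by g = 2: 10·t ≡ -3 (mod 9).
    Reduce coefficients mod 9: 1·t ≡ 6 (mod 9).
    So t ≡ 6 (mod 9).
    Then x = 10 + 20·6 = 130, valid modulo lcm(20, 18) = 180: x ≡ 130 (mod 180).
Verify: 130 mod 4 = 2, 130 mod 10 = 0, 130 mod 18 = 4.

x ≡ 130 (mod 180).


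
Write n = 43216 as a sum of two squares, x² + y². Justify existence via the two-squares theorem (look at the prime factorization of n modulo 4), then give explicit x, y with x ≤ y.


Step 1: Factor n = 43216 = 2^4 · 37 · 73.
Step 2: Check the mod-4 condition on each prime factor: 2 = 2 (special); 37 ≡ 1 (mod 4), exponent 1; 73 ≡ 1 (mod 4), exponent 1.
All primes ≡ 3 (mod 4) appear to even exponent (or don't appear), so by the two-squares theorem n IS expressible as a sum of two squares.
Step 3: Build a representation. Group n = k² · m with k = 4 and m = 37 · 73 = 2701 (a product of primes ≡ 1 (mod 4)); a representation of m scales to one of n via (k·x)² + (k·y)² = k²(x² + y²). Each prime p ≡ 1 (mod 4) is itself a sum of two squares; find a² by testing p − a² for a perfect square:
  37: 37 − 1² = 36 = 6² ⇒ 37 = 1² + 6².
  73: 73 − 1² = 72, 73 − 2² = 69, 73 − 3² = 64 = 8² ⇒ 73 = 3² + 8².
  Combine using the Brahmagupta–Fibonacci identity (a² + b²)(c² + d²) = (ac − bd)² + (ad + bc)² = (ac + bd)² + (ad − bc)²:
  37 · 73 = 2701: from (1² + 6²)(3² + 8²), take (1·3 − 6·8, 1·8 + 6·3) = (3 − 48, 8 + 18) = (-45, 26); dropping signs (only squares matter) gives (45, 26); check 45² + 26² = 2025 + 676 = 2701 ✓.
  Scale by k = 4: (4·45, 4·26) = (180, 104).
Step 4: Order so x ≤ y and verify: 104² + 180² = 10816 + 32400 = 43216 = n. ✓

n = 43216 = 104² + 180² (one valid representation with x ≤ y).


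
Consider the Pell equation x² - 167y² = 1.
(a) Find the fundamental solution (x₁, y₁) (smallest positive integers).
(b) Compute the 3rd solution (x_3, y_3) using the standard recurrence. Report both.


Step 1: Find the fundamental solution (x₁, y₁) of x² - 167y² = 1.
  Expand √167 as a continued fraction. a₀ = ⌊√167⌋ = 12; iterate m_{k+1} = d_k·a_k − m_k, d_{k+1} = (167 − m_{k+1}²)/d_k, a_{k+1} = ⌊(a₀ + m_{k+1})/d_{k+1}⌋ (starting m₀ = 0, d₀ = 1), with convergents p_k = a_k·p_{k-1} + p_{k-2}, q_k = a_k·q_{k-1} + q_{k-2} (p₋₁ = 1, q₋₁ = 0):
  k = 0: a₀ = 12; p₀/q₀ = 12/1; p₀² − 167·q₀² = 144 − 167 = -23.
  k = 1: m = 12, d = 23, a = ⌊(12 + 12)/23⌋ = 1; p/q = (1·12 + 1)/(1·1 + 0) = 13/1; p² − 167·q² = 169 − 167 = 2.
  k = 2: m = 11, d = 2, a = ⌊(12 + 11)/2⌋ = 11; p/q = (11·13 + 12)/(11·1 + 1) = 155/12; p² − 167·q² = 24025 − 24048 = -23.
  k = 3: m = 11, d = 23, a = ⌊(12 + 11)/23⌋ = 1; p/q = (1·155 + 13)/(1·12 + 1) = 168/13; p² − 167·q² = 28224 − 28223 = 1.
  The first convergent with p² − 167·q² = 1 gives the fundamental solution (x₁, y₁) = (168, 13).
Step 2: Apply the recurrence (x_{n+1}, y_{n+1}) = (x₁x_n + 167y₁y_n, x₁y_n + y₁x_n) repeatedly.
  From (x_1, y_1) = (168, 13): x_2 = 168·168 + 167·13·13 = 56447; y_2 = 168·13 + 13·168 = 4368.
  From (x_2, y_2) = (56447, 4368): x_3 = 168·56447 + 167·13·4368 = 18966024; y_3 = 168·4368 + 13·56447 = 1467635.
Step 3: Verify x_3² - 167·y_3² = 359710066368576 - 359710066368575 = 1 (should be 1). ✓

(x_1, y_1) = (168, 13); (x_3, y_3) = (18966024, 1467635).


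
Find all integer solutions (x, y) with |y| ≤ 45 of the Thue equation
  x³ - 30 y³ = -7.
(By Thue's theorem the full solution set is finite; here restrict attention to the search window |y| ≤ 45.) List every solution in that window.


The equation is x³ - 30y³ = -7. For fixed y, x³ = 30·y³ − 7, so a solution requires the RHS to be a perfect cube.
Strategy: iterate y from -45 to 45, compute RHS = 30·y³ − 7, and check whether it is a (positive or negative) perfect cube.
Check small values of y:
  y = 0: RHS = -7 is not a perfect cube.
  y = 1: RHS = 23 is not a perfect cube.
  y = -1: RHS = -37 is not a perfect cube.
  y = 2: RHS = 233 is not a perfect cube.
  y = -2: RHS = -247 is not a perfect cube.
  y = 3: RHS = 803 is not a perfect cube.
  y = -3: RHS = -817 is not a perfect cube.
Continuing the search up to |y| = 45 finds no solutions either.
No (x, y) in the scanned range satisfies the equation.

No integer solutions with |y| ≤ 45.


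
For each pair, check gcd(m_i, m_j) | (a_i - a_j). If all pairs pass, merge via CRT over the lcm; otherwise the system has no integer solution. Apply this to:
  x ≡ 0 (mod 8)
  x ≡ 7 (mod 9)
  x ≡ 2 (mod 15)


Moduli 8, 9, 15 are not pairwise coprime, so CRT works modulo lcm(m_i) when all pairwise compatibility conditions hold.
Pairwise compatibility: gcd(m_i, m_j) must divide a_i - a_j for every pair.
Merge one congruence at a time:
  Start: x ≡ 0 (mod 8).
  Combine with x ≡ 7 (mod 9): gcd(8, 9) = 1; 7 - 0 = 7, which IS divisible by 1, so compatible.
    Write x = 0 + 8·t and substitute into x ≡ 7 (mod 9): 8·t ≡ 7 − 0 = 7 (mod 9).
    The inverse of 8 mod 9 is 8 (since 8·8 = 64 = 7·9 + 1), so t ≡ 8·7 = 56 ≡ 2 (mod 9).
    Then x = 0 + 8·2 = 16, valid modulo lcm(8, 9) = 72: x ≡ 16 (mod 72).
  Combine with x ≡ 2 (mod 15): gcd(72, 15) = 3, and 2 - 16 = -14 is NOT divisible by 3.
    ⇒ system is inconsistent (no integer solution).

No solution (the system is inconsistent).


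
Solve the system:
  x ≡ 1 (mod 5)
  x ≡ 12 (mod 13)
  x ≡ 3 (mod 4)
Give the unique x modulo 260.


Moduli 5, 13, 4 are pairwise coprime; by CRT there is a unique solution modulo M = 5 · 13 · 4 = 260.
Solve pairwise, accumulating the modulus:
  Start with x ≡ 1 (mod 5).
  Combine with x ≡ 12 (mod 13): since gcd(5, 13) = 1, we get a unique residue mod 65.
    Write x = 1 + 5·t and substitute into x ≡ 12 (mod 13): 5·t ≡ 12 − 1 = 11 (mod 13).
    The inverse of 5 mod 13 is 8 (since 5·8 = 40 = 3·13 + 1), so t ≡ 8·11 = 88 ≡ 10 (mod 13).
    Then x = 1 + 5·10 = 51, valid modulo lcm(5, 13) = 65: x ≡ 51 (mod 65).
  Combine with x ≡ 3 (mod 4): since gcd(65, 4) = 1, we get a unique residue mod 260.
    Write x = 51 + 65·t and substitute into x ≡ 3 (mod 4): 65·t ≡ 3 − 51 = -48 (mod 4).
    Reduce coefficients mod 4: 1·t ≡ 0 (mod 4).
    So t ≡ 0 (mod 4).
    Then x = 51 + 65·0 = 51, valid modulo lcm(65, 4) = 260: x ≡ 51 (mod 260).
Verify: 51 mod 5 = 1 ✓, 51 mod 13 = 12 ✓, 51 mod 4 = 3 ✓.

x ≡ 51 (mod 260).


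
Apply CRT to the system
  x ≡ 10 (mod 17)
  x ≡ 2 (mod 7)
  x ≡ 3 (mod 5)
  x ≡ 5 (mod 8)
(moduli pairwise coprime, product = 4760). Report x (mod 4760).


Product of moduli M = 17 · 7 · 5 · 8 = 4760.
Merge one congruence at a time:
  Start: x ≡ 10 (mod 17).
  Combine with x ≡ 2 (mod 7); new modulus lcm = 119.
    Write x = 10 + 17·t and substitute into x ≡ 2 (mod 7): 17·t ≡ 2 − 10 = -8 (mod 7).
    Reduce coefficients mod 7: 3·t ≡ 6 (mod 7).
    The inverse of 3 mod 7 is 5 (since 3·5 = 15 = 2·7 + 1), so t ≡ 5·6 = 30 ≡ 2 (mod 7).
    Then x = 10 + 17·2 = 44, valid modulo lcm(17, 7) = 119: x ≡ 44 (mod 119).
  Combine with x ≡ 3 (mod 5); new modulus lcm = 595.
    Write x = 44 + 119·t and substitute into x ≡ 3 (mod 5): 119·t ≡ 3 − 44 = -41 (mod 5).
    Reduce coefficients mod 5: 4·t ≡ 4 (mod 5).
    The inverse of 4 mod 5 is 4 (since 4·4 = 16 = 3·5 + 1), so t ≡ 4·4 = 16 ≡ 1 (mod 5).
    Then x = 44 + 119·1 = 163, valid modulo lcm(119, 5) = 595: x ≡ 163 (mod 595).
  Combine with x ≡ 5 (mod 8); new modulus lcm = 4760.
    Write x = 163 + 595·t and substitute into x ≡ 5 (mod 8): 595·t ≡ 5 − 163 = -158 (mod 8).
    Reduce coefficients mod 8: 3·t ≡ 2 (mod 8).
    The inverse of 3 mod 8 is 3 (since 3·3 = 9 = 1·8 + 1), so t ≡ 3·2 = 6 ≡ 6 (mod 8).
    Then x = 163 + 595·6 = 3733, valid modulo lcm(595, 8) = 4760: x ≡ 3733 (mod 4760).
Verify against each original: 3733 mod 17 = 10, 3733 mod 7 = 2, 3733 mod 5 = 3, 3733 mod 8 = 5.

x ≡ 3733 (mod 4760).


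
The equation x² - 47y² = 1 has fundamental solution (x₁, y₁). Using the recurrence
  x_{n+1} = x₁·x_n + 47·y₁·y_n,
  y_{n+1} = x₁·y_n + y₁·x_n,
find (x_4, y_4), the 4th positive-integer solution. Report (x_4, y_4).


Step 1: Find the fundamental solution (x₁, y₁) of x² - 47y² = 1.
  Expand √47 as a continued fraction. a₀ = ⌊√47⌋ = 6; iterate m_{k+1} = d_k·a_k − m_k, d_{k+1} = (47 − m_{k+1}²)/d_k, a_{k+1} = ⌊(a₀ + m_{k+1})/d_{k+1}⌋ (starting m₀ = 0, d₀ = 1), with convergents p_k = a_k·p_{k-1} + p_{k-2}, q_k = a_k·q_{k-1} + q_{k-2} (p₋₁ = 1, q₋₁ = 0):
  k = 0: a₀ = 6; p₀/q₀ = 6/1; p₀² − 47·q₀² = 36 − 47 = -11.
  k = 1: m = 6, d = 11, a = ⌊(6 + 6)/11⌋ = 1; p/q = (1·6 + 1)/(1·1 + 0) = 7/1; p² − 47·q² = 49 − 47 = 2.
  k = 2: m = 5, d = 2, a = ⌊(6 + 5)/2⌋ = 5; p/q = (5·7 + 6)/(5·1 + 1) = 41/6; p² − 47·q² = 1681 − 1692 = -11.
  k = 3: m = 5, d = 11, a = ⌊(6 + 5)/11⌋ = 1; p/q = (1·41 + 7)/(1·6 + 1) = 48/7; p² − 47·q² = 2304 − 2303 = 1.
  The first convergent with p² − 47·q² = 1 gives the fundamental solution (x₁, y₁) = (48, 7).
Step 2: Apply the recurrence (x_{n+1}, y_{n+1}) = (x₁x_n + 47y₁y_n, x₁y_n + y₁x_n) repeatedly.
  From (x_1, y_1) = (48, 7): x_2 = 48·48 + 47·7·7 = 4607; y_2 = 48·7 + 7·48 = 672.
  From (x_2, y_2) = (4607, 672): x_3 = 48·4607 + 47·7·672 = 442224; y_3 = 48·672 + 7·4607 = 64505.
  From (x_3, y_3) = (442224, 64505): x_4 = 48·442224 + 47·7·64505 = 42448897; y_4 = 48·64505 + 7·442224 = 6191808.
Step 3: Verify x_4² - 47·y_4² = 1801908856516609 - 1801908856516608 = 1 (should be 1). ✓

(x_1, y_1) = (48, 7); (x_4, y_4) = (42448897, 6191808).


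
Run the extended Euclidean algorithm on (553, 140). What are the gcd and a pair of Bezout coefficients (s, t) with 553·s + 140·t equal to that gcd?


Euclidean algorithm on (553, 140) — divide until remainder is 0:
  553 = 3 · 140 + 133
  140 = 1 · 133 + 7
  133 = 19 · 7 + 0
gcd(553, 140) = 7.
Track Bezout coefficients alongside the remainders: start with r₀ = 553 = a·1 + b·0 (s = 1, t = 0) and r₁ = 140 = a·0 + b·1 (s = 0, t = 1); each new remainder r_{k+1} = r_{k-1} − q_k·r_k inherits s_{k+1} = s_{k-1} − q_k·s_k, t_{k+1} = t_{k-1} − q_k·t_k, so r_k = a·s_k + b·t_k at every step:
  q = 3: r = 133, s = 1 − 3·0 = 1, t = 0 − 3·1 = -3  (check: 553·1 + 140·(-3) = 133)
  q = 1: r = 7, s = 0 − 1·1 = -1, t = 1 − 1·(-3) = 4  (check: 553·(-1) + 140·4 = 7)
The row with r = 7 (the gcd) gives the Bezout coefficients s = -1, t = 4.
Result: 553 · (-1) + 140 · (4) = 7.

gcd(553, 140) = 7; s = -1, t = 4 (check: 553·(-1) + 140·4 = 7).


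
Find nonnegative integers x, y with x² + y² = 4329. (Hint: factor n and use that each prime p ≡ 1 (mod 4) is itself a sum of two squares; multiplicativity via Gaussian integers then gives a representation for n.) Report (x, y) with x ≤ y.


Step 1: Factor n = 4329 = 3^2 · 13 · 37.
Step 2: Check the mod-4 condition on each prime factor: 3 ≡ 3 (mod 4), exponent 2 (must be even); 13 ≡ 1 (mod 4), exponent 1; 37 ≡ 1 (mod 4), exponent 1.
All primes ≡ 3 (mod 4) appear to even exponent (or don't appear), so by the two-squares theorem n IS expressible as a sum of two squares.
Step 3: Build a representation. Group n = k² · m with k = 3 and m = 13 · 37 = 481 (a product of primes ≡ 1 (mod 4)); a representation of m scales to one of n via (k·x)² + (k·y)² = k²(x² + y²). Each prime p ≡ 1 (mod 4) is itself a sum of two squares; find a² by testing p − a² for a perfect square:
  13: 13 − 1² = 12, 13 − 2² = 9 = 3² ⇒ 13 = 2² + 3².
  37: 37 − 1² = 36 = 6² ⇒ 37 = 1² + 6².
  Combine using the Brahmagupta–Fibonacci identity (a² + b²)(c² + d²) = (ac − bd)² + (ad + bc)² = (ac + bd)² + (ad − bc)²:
  13 · 37 = 481: from (2² + 3²)(1² + 6²), take (2·1 − 3·6, 2·6 + 3·1) = (2 − 18, 12 + 3) = (-16, 15); dropping signs (only squares matter) gives (16, 15); check 16² + 15² = 256 + 225 = 481 ✓.
  Scale by k = 3: (3·16, 3·15) = (48, 45).
Step 4: Order so x ≤ y and verify: 45² + 48² = 2025 + 2304 = 4329 = n. ✓

n = 4329 = 45² + 48² (one valid representation with x ≤ y).


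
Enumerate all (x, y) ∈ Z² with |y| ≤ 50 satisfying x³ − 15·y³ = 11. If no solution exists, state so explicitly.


The equation is x³ - 15y³ = 11. For fixed y, x³ = 15·y³ + 11, so a solution requires the RHS to be a perfect cube.
Strategy: iterate y from -50 to 50, compute RHS = 15·y³ + 11, and check whether it is a (positive or negative) perfect cube.
Check small values of y:
  y = 0: RHS = 11 is not a perfect cube.
  y = 1: RHS = 26 is not a perfect cube.
  y = -1: RHS = -4 is not a perfect cube.
  y = 2: RHS = 131 is not a perfect cube.
  y = -2: RHS = -109 is not a perfect cube.
  y = 3: RHS = 416 is not a perfect cube.
  y = -3: RHS = -394 is not a perfect cube.
Continuing the search up to |y| = 50 finds no solutions either.
No (x, y) in the scanned range satisfies the equation.

No integer solutions with |y| ≤ 50.


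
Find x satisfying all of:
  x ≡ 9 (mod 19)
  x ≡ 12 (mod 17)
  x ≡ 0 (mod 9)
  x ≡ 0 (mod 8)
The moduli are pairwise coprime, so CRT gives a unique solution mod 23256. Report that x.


Product of moduli M = 19 · 17 · 9 · 8 = 23256.
Merge one congruence at a time:
  Start: x ≡ 9 (mod 19).
  Combine with x ≡ 12 (mod 17); new modulus lcm = 323.
    Write x = 9 + 19·t and substitute into x ≡ 12 (mod 17): 19·t ≡ 12 − 9 = 3 (mod 17).
    Reduce coefficients mod 17: 2·t ≡ 3 (mod 17).
    The inverse of 2 mod 17 is 9 (since 2·9 = 18 = 1·17 + 1), so t ≡ 9·3 = 27 ≡ 10 (mod 17).
    Then x = 9 + 19·10 = 199, valid modulo lcm(19, 17) = 323: x ≡ 199 (mod 323).
  Combine with x ≡ 0 (mod 9); new modulus lcm = 2907.
    Write x = 199 + 323·t and substitute into x ≡ 0 (mod 9): 323·t ≡ 0 − 199 = -199 (mod 9).
    Reduce coefficients mod 9: 8·t ≡ 8 (mod 9).
    The inverse of 8 mod 9 is 8 (since 8·8 = 64 = 7·9 + 1), so t ≡ 8·8 = 64 ≡ 1 (mod 9).
    Then x = 199 + 323·1 = 522, valid modulo lcm(323, 9) = 2907: x ≡ 522 (mod 2907).
  Combine with x ≡ 0 (mod 8); new modulus lcm = 23256.
    Write x = 522 + 2907·t and substitute into x ≡ 0 (mod 8): 2907·t ≡ 0 − 522 = -522 (mod 8).
    Reduce coefficients mod 8: 3·t ≡ 6 (mod 8).
    The inverse of 3 mod 8 is 3 (since 3·3 = 9 = 1·8 + 1), so t ≡ 3·6 = 18 ≡ 2 (mod 8).
    Then x = 522 + 2907·2 = 6336, valid modulo lcm(2907, 8) = 23256: x ≡ 6336 (mod 23256).
Verify against each original: 6336 mod 19 = 9, 6336 mod 17 = 12, 6336 mod 9 = 0, 6336 mod 8 = 0.

x ≡ 6336 (mod 23256).


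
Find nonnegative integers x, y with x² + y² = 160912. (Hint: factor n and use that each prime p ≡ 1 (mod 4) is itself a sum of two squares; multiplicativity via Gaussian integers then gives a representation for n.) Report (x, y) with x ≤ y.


Step 1: Factor n = 160912 = 2^4 · 89 · 113.
Step 2: Check the mod-4 condition on each prime factor: 2 = 2 (special); 89 ≡ 1 (mod 4), exponent 1; 113 ≡ 1 (mod 4), exponent 1.
All primes ≡ 3 (mod 4) appear to even exponent (or don't appear), so by the two-squares theorem n IS expressible as a sum of two squares.
Step 3: Build a representation. Group n = k² · m with k = 4 and m = 89 · 113 = 10057 (a product of primes ≡ 1 (mod 4)); a representation of m scales to one of n via (k·x)² + (k·y)² = k²(x² + y²). Each prime p ≡ 1 (mod 4) is itself a sum of two squares; find a² by testing p − a² for a perfect square:
  89: 89 − 1² = 88, 89 − 2² = 85, 89 − 3² = 80, 89 − 4² = 73, 89 − 5² = 64 = 8² ⇒ 89 = 5² + 8².
  113: 113 − 1² = 112, 113 − 2² = 109, 113 − 3² = 104, 113 − 4² = 97, 113 − 5² = 88, 113 − 6² = 77, 113 − 7² = 64 = 8² ⇒ 113 = 7² + 8².
  Combine using the Brahmagupta–Fibonacci identity (a² + b²)(c² + d²) = (ac − bd)² + (ad + bc)² = (ac + bd)² + (ad − bc)²:
  89 · 113 = 10057: from (5² + 8²)(7² + 8²), take (5·7 − 8·8, 5·8 + 8·7) = (35 − 64, 40 + 56) = (-29, 96); dropping signs (only squares matter) gives (29, 96); check 29² + 96² = 841 + 9216 = 10057 ✓.
  Scale by k = 4: (4·29, 4·96) = (116, 384).
Step 4: Order so x ≤ y and verify: 116² + 384² = 13456 + 147456 = 160912 = n. ✓

n = 160912 = 116² + 384² (one valid representation with x ≤ y).


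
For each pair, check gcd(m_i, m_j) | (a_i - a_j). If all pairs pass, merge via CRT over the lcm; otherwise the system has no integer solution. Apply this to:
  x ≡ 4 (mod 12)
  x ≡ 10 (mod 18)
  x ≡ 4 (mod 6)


Moduli 12, 18, 6 are not pairwise coprime, so CRT works modulo lcm(m_i) when all pairwise compatibility conditions hold.
Pairwise compatibility: gcd(m_i, m_j) must divide a_i - a_j for every pair.
Merge one congruence at a time:
  Start: x ≡ 4 (mod 12).
  Combine with x ≡ 10 (mod 18): gcd(12, 18) = 6; 10 - 4 = 6, which IS divisible by 6, so compatible.
    Write x = 4 + 12·t and substitute into x ≡ 10 (mod 18): 12·t ≡ 10 − 4 = 6 (mod 18).
    Divide the congruence (and modulus) by g = 6: 2·t ≡ 1 (mod 3).
    The inverse of 2 mod 3 is 2 (since 2·2 = 4 = 1·3 + 1), so t ≡ 2·1 = 2 ≡ 2 (mod 3).
    Then x = 4 + 12·2 = 28, valid modulo lcm(12, 18) = 36: x ≡ 28 (mod 36).
  Combine with x ≡ 4 (mod 6): gcd(36, 6) = 6; 4 - 28 = -24, which IS divisible by 6, so compatible.
    Write x = 28 + 36·t and substitute into x ≡ 4 (mod 6): 36·t ≡ 4 − 28 = -24 (mod 6).
    Divide the congruence (and modulus) by g = 6: 6·t ≡ -4 (mod 1).
    Modulo 1 every t works; take t = 0.
    Then x = 28 + 36·0 = 28, valid modulo lcm(36, 6) = 36: x ≡ 28 (mod 36).
Verify: 28 mod 12 = 4, 28 mod 18 = 10, 28 mod 6 = 4.

x ≡ 28 (mod 36).


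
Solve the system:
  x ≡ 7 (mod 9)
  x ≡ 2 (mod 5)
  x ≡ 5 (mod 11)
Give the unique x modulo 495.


Moduli 9, 5, 11 are pairwise coprime; by CRT there is a unique solution modulo M = 9 · 5 · 11 = 495.
Solve pairwise, accumulating the modulus:
  Start with x ≡ 7 (mod 9).
  Combine with x ≡ 2 (mod 5): since gcd(9, 5) = 1, we get a unique residue mod 45.
    Write x = 7 + 9·t and substitute into x ≡ 2 (mod 5): 9·t ≡ 2 − 7 = -5 (mod 5).
    Reduce coefficients mod 5: 4·t ≡ 0 (mod 5).
    The inverse of 4 mod 5 is 4 (since 4·4 = 16 = 3·5 + 1), so t ≡ 4·0 = 0 ≡ 0 (mod 5).
    Then x = 7 + 9·0 = 7, valid modulo lcm(9, 5) = 45: x ≡ 7 (mod 45).
  Combine with x ≡ 5 (mod 11): since gcd(45, 11) = 1, we get a unique residue mod 495.
    Write x = 7 + 45·t and substitute into x ≡ 5 (mod 11): 45·t ≡ 5 − 7 = -2 (mod 11).
    Reduce coefficients mod 11: 1·t ≡ 9 (mod 11).
    So t ≡ 9 (mod 11).
    Then x = 7 + 45·9 = 412, valid modulo lcm(45, 11) = 495: x ≡ 412 (mod 495).
Verify: 412 mod 9 = 7 ✓, 412 mod 5 = 2 ✓, 412 mod 11 = 5 ✓.

x ≡ 412 (mod 495).


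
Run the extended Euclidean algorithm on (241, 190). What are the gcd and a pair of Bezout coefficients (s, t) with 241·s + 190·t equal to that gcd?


Euclidean algorithm on (241, 190) — divide until remainder is 0:
  241 = 1 · 190 + 51
  190 = 3 · 51 + 37
  51 = 1 · 37 + 14
  37 = 2 · 14 + 9
  14 = 1 · 9 + 5
  9 = 1 · 5 + 4
  5 = 1 · 4 + 1
  4 = 4 · 1 + 0
gcd(241, 190) = 1.
Track Bezout coefficients alongside the remainders: start with r₀ = 241 = a·1 + b·0 (s = 1, t = 0) and r₁ = 190 = a·0 + b·1 (s = 0, t = 1); each new remainder r_{k+1} = r_{k-1} − q_k·r_k inherits s_{k+1} = s_{k-1} − q_k·s_k, t_{k+1} = t_{k-1} − q_k·t_k, so r_k = a·s_k + b·t_k at every step:
  q = 1: r = 51, s = 1 − 1·0 = 1, t = 0 − 1·1 = -1  (check: 241·1 + 190·(-1) = 51)
  q = 3: r = 37, s = 0 − 3·1 = -3, t = 1 − 3·(-1) = 4  (check: 241·(-3) + 190·4 = 37)
  q = 1: r = 14, s = 1 − 1·(-3) = 4, t = -1 − 1·4 = -5  (check: 241·4 + 190·(-5) = 14)
  q = 2: r = 9, s = -3 − 2·4 = -11, t = 4 − 2·(-5) = 14  (check: 241·(-11) + 190·14 = 9)
  q = 1: r = 5, s = 4 − 1·(-11) = 15, t = -5 − 1·14 = -19  (check: 241·15 + 190·(-19) = 5)
  q = 1: r = 4, s = -11 − 1·15 = -26, t = 14 − 1·(-19) = 33  (check: 241·(-26) + 190·33 = 4)
  q = 1: r = 1, s = 15 − 1·(-26) = 41, t = -19 − 1·33 = -52  (check: 241·41 + 190·(-52) = 1)
The row with r = 1 (the gcd) gives the Bezout coefficients s = 41, t = -52.
Result: 241 · (41) + 190 · (-52) = 1.

gcd(241, 190) = 1; s = 41, t = -52 (check: 241·41 + 190·(-52) = 1).


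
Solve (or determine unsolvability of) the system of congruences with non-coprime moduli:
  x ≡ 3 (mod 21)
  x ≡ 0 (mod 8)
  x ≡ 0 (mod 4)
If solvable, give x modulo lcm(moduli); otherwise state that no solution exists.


Moduli 21, 8, 4 are not pairwise coprime, so CRT works modulo lcm(m_i) when all pairwise compatibility conditions hold.
Pairwise compatibility: gcd(m_i, m_j) must divide a_i - a_j for every pair.
Merge one congruence at a time:
  Start: x ≡ 3 (mod 21).
  Combine with x ≡ 0 (mod 8): gcd(21, 8) = 1; 0 - 3 = -3, which IS divisible by 1, so compatible.
    Write x = 3 + 21·t and substitute into x ≡ 0 (mod 8): 21·t ≡ 0 − 3 = -3 (mod 8).
    Reduce coefficients mod 8: 5·t ≡ 5 (mod 8).
    The inverse of 5 mod 8 is 5 (since 5·5 = 25 = 3·8 + 1), so t ≡ 5·5 = 25 ≡ 1 (mod 8).
    Then x = 3 + 21·1 = 24, valid modulo lcm(21, 8) = 168: x ≡ 24 (mod 168).
  Combine with x ≡ 0 (mod 4): gcd(168, 4) = 4; 0 - 24 = -24, which IS divisible by 4, so compatible.
    Write x = 24 + 168·t and substitute into x ≡ 0 (mod 4): 168·t ≡ 0 − 24 = -24 (mod 4).
    Divide the congruence (and modulus) by g = 4: 42·t ≡ -6 (mod 1).
    Modulo 1 every t works; take t = 0.
    Then x = 24 + 168·0 = 24, valid modulo lcm(168, 4) = 168: x ≡ 24 (mod 168).
Verify: 24 mod 21 = 3, 24 mod 8 = 0, 24 mod 4 = 0.

x ≡ 24 (mod 168).


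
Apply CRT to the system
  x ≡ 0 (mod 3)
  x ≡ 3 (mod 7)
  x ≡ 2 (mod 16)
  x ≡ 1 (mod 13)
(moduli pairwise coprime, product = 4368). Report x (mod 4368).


Product of moduli M = 3 · 7 · 16 · 13 = 4368.
Merge one congruence at a time:
  Start: x ≡ 0 (mod 3).
  Combine with x ≡ 3 (mod 7); new modulus lcm = 21.
    Write x = 0 + 3·t and substitute into x ≡ 3 (mod 7): 3·t ≡ 3 − 0 = 3 (mod 7).
    The inverse of 3 mod 7 is 5 (since 3·5 = 15 = 2·7 + 1), so t ≡ 5·3 = 15 ≡ 1 (mod 7).
    Then x = 0 + 3·1 = 3, valid modulo lcm(3, 7) = 21: x ≡ 3 (mod 21).
  Combine with x ≡ 2 (mod 16); new modulus lcm = 336.
    Write x = 3 + 21·t and substitute into x ≡ 2 (mod 16): 21·t ≡ 2 − 3 = -1 (mod 16).
    Reduce coefficients mod 16: 5·t ≡ 15 (mod 16).
    The inverse of 5 mod 16 is 13 (since 5·13 = 65 = 4·16 + 1), so t ≡ 13·15 = 195 ≡ 3 (mod 16).
    Then x = 3 + 21·3 = 66, valid modulo lcm(21, 16) = 336: x ≡ 66 (mod 336).
  Combine with x ≡ 1 (mod 13); new modulus lcm = 4368.
    Write x = 66 + 336·t and substitute into x ≡ 1 (mod 13): 336·t ≡ 1 − 66 = -65 (mod 13).
    Reduce coefficients mod 13: 11·t ≡ 0 (mod 13).
    The inverse of 11 mod 13 is 6 (since 11·6 = 66 = 5·13 + 1), so t ≡ 6·0 = 0 ≡ 0 (mod 13).
    Then x = 66 + 336·0 = 66, valid modulo lcm(336, 13) = 4368: x ≡ 66 (mod 4368).
Verify against each original: 66 mod 3 = 0, 66 mod 7 = 3, 66 mod 16 = 2, 66 mod 13 = 1.

x ≡ 66 (mod 4368).


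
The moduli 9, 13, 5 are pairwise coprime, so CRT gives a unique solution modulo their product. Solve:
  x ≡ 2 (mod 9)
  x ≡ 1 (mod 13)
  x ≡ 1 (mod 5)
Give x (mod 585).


Moduli 9, 13, 5 are pairwise coprime; by CRT there is a unique solution modulo M = 9 · 13 · 5 = 585.
Solve pairwise, accumulating the modulus:
  Start with x ≡ 2 (mod 9).
  Combine with x ≡ 1 (mod 13): since gcd(9, 13) = 1, we get a unique residue mod 117.
    Write x = 2 + 9·t and substitute into x ≡ 1 (mod 13): 9·t ≡ 1 − 2 = -1 (mod 13).
    Reduce coefficients mod 13: 9·t ≡ 12 (mod 13).
    The inverse of 9 mod 13 is 3 (since 9·3 = 27 = 2·13 + 1), so t ≡ 3·12 = 36 ≡ 10 (mod 13).
    Then x = 2 + 9·10 = 92, valid modulo lcm(9, 13) = 117: x ≡ 92 (mod 117).
  Combine with x ≡ 1 (mod 5): since gcd(117, 5) = 1, we get a unique residue mod 585.
    Write x = 92 + 117·t and substitute into x ≡ 1 (mod 5): 117·t ≡ 1 − 92 = -91 (mod 5).
    Reduce coefficients mod 5: 2·t ≡ 4 (mod 5).
    The inverse of 2 mod 5 is 3 (since 2·3 = 6 = 1·5 + 1), so t ≡ 3·4 = 12 ≡ 2 (mod 5).
    Then x = 92 + 117·2 = 326, valid modulo lcm(117, 5) = 585: x ≡ 326 (mod 585).
Verify: 326 mod 9 = 2 ✓, 326 mod 13 = 1 ✓, 326 mod 5 = 1 ✓.

x ≡ 326 (mod 585).


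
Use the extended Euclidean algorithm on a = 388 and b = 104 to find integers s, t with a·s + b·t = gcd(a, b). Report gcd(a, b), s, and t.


Euclidean algorithm on (388, 104) — divide until remainder is 0:
  388 = 3 · 104 + 76
  104 = 1 · 76 + 28
  76 = 2 · 28 + 20
  28 = 1 · 20 + 8
  20 = 2 · 8 + 4
  8 = 2 · 4 + 0
gcd(388, 104) = 4.
Track Bezout coefficients alongside the remainders: start with r₀ = 388 = a·1 + b·0 (s = 1, t = 0) and r₁ = 104 = a·0 + b·1 (s = 0, t = 1); each new remainder r_{k+1} = r_{k-1} − q_k·r_k inherits s_{k+1} = s_{k-1} − q_k·s_k, t_{k+1} = t_{k-1} − q_k·t_k, so r_k = a·s_k + b·t_k at every step:
  q = 3: r = 76, s = 1 − 3·0 = 1, t = 0 − 3·1 = -3  (check: 388·1 + 104·(-3) = 76)
  q = 1: r = 28, s = 0 − 1·1 = -1, t = 1 − 1·(-3) = 4  (check: 388·(-1) + 104·4 = 28)
  q = 2: r = 20, s = 1 − 2·(-1) = 3, t = -3 − 2·4 = -11  (check: 388·3 + 104·(-11) = 20)
  q = 1: r = 8, s = -1 − 1·3 = -4, t = 4 − 1·(-11) = 15  (check: 388·(-4) + 104·15 = 8)
  q = 2: r = 4, s = 3 − 2·(-4) = 11, t = -11 − 2·15 = -41  (check: 388·11 + 104·(-41) = 4)
The row with r = 4 (the gcd) gives the Bezout coefficients s = 11, t = -41.
Result: 388 · (11) + 104 · (-41) = 4.

gcd(388, 104) = 4; s = 11, t = -41 (check: 388·11 + 104·(-41) = 4).


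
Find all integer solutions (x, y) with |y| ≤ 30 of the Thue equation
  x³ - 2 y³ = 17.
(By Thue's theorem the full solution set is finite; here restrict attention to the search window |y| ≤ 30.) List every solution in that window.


The equation is x³ - 2y³ = 17. For fixed y, x³ = 2·y³ + 17, so a solution requires the RHS to be a perfect cube.
Strategy: iterate y from -30 to 30, compute RHS = 2·y³ + 17, and check whether it is a (positive or negative) perfect cube.
Check small values of y:
  y = 0: RHS = 17 is not a perfect cube.
  y = 1: RHS = 19 is not a perfect cube.
  y = -1: RHS = 15 is not a perfect cube.
  y = 2: RHS = 33 is not a perfect cube.
  y = -2: RHS = 1 = (1)³ ⇒ x = 1 works.
  y = 3: RHS = 71 is not a perfect cube.
  y = -3: RHS = -37 is not a perfect cube.
Continuing the search up to |y| = 30 finds no further solutions beyond those listed.
Collected solutions: (1, -2).

Solutions (with |y| ≤ 30): (1, -2).


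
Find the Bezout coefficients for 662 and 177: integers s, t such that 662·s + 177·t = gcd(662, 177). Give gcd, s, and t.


Euclidean algorithm on (662, 177) — divide until remainder is 0:
  662 = 3 · 177 + 131
  177 = 1 · 131 + 46
  131 = 2 · 46 + 39
  46 = 1 · 39 + 7
  39 = 5 · 7 + 4
  7 = 1 · 4 + 3
  4 = 1 · 3 + 1
  3 = 3 · 1 + 0
gcd(662, 177) = 1.
Track Bezout coefficients alongside the remainders: start with r₀ = 662 = a·1 + b·0 (s = 1, t = 0) and r₁ = 177 = a·0 + b·1 (s = 0, t = 1); each new remainder r_{k+1} = r_{k-1} − q_k·r_k inherits s_{k+1} = s_{k-1} − q_k·s_k, t_{k+1} = t_{k-1} − q_k·t_k, so r_k = a·s_k + b·t_k at every step:
  q = 3: r = 131, s = 1 − 3·0 = 1, t = 0 − 3·1 = -3  (check: 662·1 + 177·(-3) = 131)
  q = 1: r = 46, s = 0 − 1·1 = -1, t = 1 − 1·(-3) = 4  (check: 662·(-1) + 177·4 = 46)
  q = 2: r = 39, s = 1 − 2·(-1) = 3, t = -3 − 2·4 = -11  (check: 662·3 + 177·(-11) = 39)
  q = 1: r = 7, s = -1 − 1·3 = -4, t = 4 − 1·(-11) = 15  (check: 662·(-4) + 177·15 = 7)
  q = 5: r = 4, s = 3 − 5·(-4) = 23, t = -11 − 5·15 = -86  (check: 662·23 + 177·(-86) = 4)
  q = 1: r = 3, s = -4 − 1·23 = -27, t = 15 − 1·(-86) = 101  (check: 662·(-27) + 177·101 = 3)
  q = 1: r = 1, s = 23 − 1·(-27) = 50, t = -86 − 1·101 = -187  (check: 662·50 + 177·(-187) = 1)
The row with r = 1 (the gcd) gives the Bezout coefficients s = 50, t = -187.
Result: 662 · (50) + 177 · (-187) = 1.

gcd(662, 177) = 1; s = 50, t = -187 (check: 662·50 + 177·(-187) = 1).


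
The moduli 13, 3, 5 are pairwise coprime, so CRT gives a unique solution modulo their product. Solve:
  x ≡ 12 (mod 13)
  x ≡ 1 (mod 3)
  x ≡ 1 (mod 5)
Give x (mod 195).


Moduli 13, 3, 5 are pairwise coprime; by CRT there is a unique solution modulo M = 13 · 3 · 5 = 195.
Solve pairwise, accumulating the modulus:
  Start with x ≡ 12 (mod 13).
  Combine with x ≡ 1 (mod 3): since gcd(13, 3) = 1, we get a unique residue mod 39.
    Write x = 12 + 13·t and substitute into x ≡ 1 (mod 3): 13·t ≡ 1 − 12 = -11 (mod 3).
    Reduce coefficients mod 3: 1·t ≡ 1 (mod 3).
    So t ≡ 1 (mod 3).
    Then x = 12 + 13·1 = 25, valid modulo lcm(13, 3) = 39: x ≡ 25 (mod 39).
  Combine with x ≡ 1 (mod 5): since gcd(39, 5) = 1, we get a unique residue mod 195.
    Write x = 25 + 39·t and substitute into x ≡ 1 (mod 5): 39·t ≡ 1 − 25 = -24 (mod 5).
    Reduce coefficients mod 5: 4·t ≡ 1 (mod 5).
    The inverse of 4 mod 5 is 4 (since 4·4 = 16 = 3·5 + 1), so t ≡ 4·1 = 4 ≡ 4 (mod 5).
    Then x = 25 + 39·4 = 181, valid modulo lcm(39, 5) = 195: x ≡ 181 (mod 195).
Verify: 181 mod 13 = 12 ✓, 181 mod 3 = 1 ✓, 181 mod 5 = 1 ✓.

x ≡ 181 (mod 195).


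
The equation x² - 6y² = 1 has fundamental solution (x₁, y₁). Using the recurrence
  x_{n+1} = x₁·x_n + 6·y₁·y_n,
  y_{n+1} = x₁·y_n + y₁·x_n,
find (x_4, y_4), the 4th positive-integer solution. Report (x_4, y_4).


Step 1: Find the fundamental solution (x₁, y₁) of x² - 6y² = 1.
  Expand √6 as a continued fraction. a₀ = ⌊√6⌋ = 2; iterate m_{k+1} = d_k·a_k − m_k, d_{k+1} = (6 − m_{k+1}²)/d_k, a_{k+1} = ⌊(a₀ + m_{k+1})/d_{k+1}⌋ (starting m₀ = 0, d₀ = 1), with convergents p_k = a_k·p_{k-1} + p_{k-2}, q_k = a_k·q_{k-1} + q_{k-2} (p₋₁ = 1, q₋₁ = 0):
  k = 0: a₀ = 2; p₀/q₀ = 2/1; p₀² − 6·q₀² = 4 − 6 = -2.
  k = 1: m = 2, d = 2, a = ⌊(2 + 2)/2⌋ = 2; p/q = (2·2 + 1)/(2·1 + 0) = 5/2; p² − 6·q² = 25 − 24 = 1.
  The first convergent with p² − 6·q² = 1 gives the fundamental solution (x₁, y₁) = (5, 2).
Step 2: Apply the recurrence (x_{n+1}, y_{n+1}) = (x₁x_n + 6y₁y_n, x₁y_n + y₁x_n) repeatedly.
  From (x_1, y_1) = (5, 2): x_2 = 5·5 + 6·2·2 = 49; y_2 = 5·2 + 2·5 = 20.
  From (x_2, y_2) = (49, 20): x_3 = 5·49 + 6·2·20 = 485; y_3 = 5·20 + 2·49 = 198.
  From (x_3, y_3) = (485, 198): x_4 = 5·485 + 6·2·198 = 4801; y_4 = 5·198 + 2·485 = 1960.
Step 3: Verify x_4² - 6·y_4² = 23049601 - 23049600 = 1 (should be 1). ✓

(x_1, y_1) = (5, 2); (x_4, y_4) = (4801, 1960).


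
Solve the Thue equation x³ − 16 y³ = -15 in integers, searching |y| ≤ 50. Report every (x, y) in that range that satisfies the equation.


The equation is x³ - 16y³ = -15. For fixed y, x³ = 16·y³ − 15, so a solution requires the RHS to be a perfect cube.
Strategy: iterate y from -50 to 50, compute RHS = 16·y³ − 15, and check whether it is a (positive or negative) perfect cube.
Check small values of y:
  y = 0: RHS = -15 is not a perfect cube.
  y = 1: RHS = 1 = (1)³ ⇒ x = 1 works.
  y = -1: RHS = -31 is not a perfect cube.
  y = 2: RHS = 113 is not a perfect cube.
  y = -2: RHS = -143 is not a perfect cube.
  y = 3: RHS = 417 is not a perfect cube.
  y = -3: RHS = -447 is not a perfect cube.
Continuing the search up to |y| = 50 finds no further solutions beyond those listed.
Collected solutions: (1, 1).

Solutions (with |y| ≤ 50): (1, 1).


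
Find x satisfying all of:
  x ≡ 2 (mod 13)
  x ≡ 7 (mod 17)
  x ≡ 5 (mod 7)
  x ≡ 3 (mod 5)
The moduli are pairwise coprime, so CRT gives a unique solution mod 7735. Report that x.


Product of moduli M = 13 · 17 · 7 · 5 = 7735.
Merge one congruence at a time:
  Start: x ≡ 2 (mod 13).
  Combine with x ≡ 7 (mod 17); new modulus lcm = 221.
    Write x = 2 + 13·t and substitute into x ≡ 7 (mod 17): 13·t ≡ 7 − 2 = 5 (mod 17).
    The inverse of 13 mod 17 is 4 (since 13·4 = 52 = 3·17 + 1), so t ≡ 4·5 = 20 ≡ 3 (mod 17).
    Then x = 2 + 13·3 = 41, valid modulo lcm(13, 17) = 221: x ≡ 41 (mod 221).
  Combine with x ≡ 5 (mod 7); new modulus lcm = 1547.
    Write x = 41 + 221·t and substitute into x ≡ 5 (mod 7): 221·t ≡ 5 − 41 = -36 (mod 7).
    Reduce coefficients mod 7: 4·t ≡ 6 (mod 7).
    The inverse of 4 mod 7 is 2 (since 4·2 = 8 = 1·7 + 1), so t ≡ 2·6 = 12 ≡ 5 (mod 7).
    Then x = 41 + 221·5 = 1146, valid modulo lcm(221, 7) = 1547: x ≡ 1146 (mod 1547).
  Combine with x ≡ 3 (mod 5); new modulus lcm = 7735.
    Write x = 1146 + 1547·t and substitute into x ≡ 3 (mod 5): 1547·t ≡ 3 − 1146 = -1143 (mod 5).
    Reduce coefficients mod 5: 2·t ≡ 2 (mod 5).
    The inverse of 2 mod 5 is 3 (since 2·3 = 6 = 1·5 + 1), so t ≡ 3·2 = 6 ≡ 1 (mod 5).
    Then x = 1146 + 1547·1 = 2693, valid modulo lcm(1547, 5) = 7735: x ≡ 2693 (mod 7735).
Verify against each original: 2693 mod 13 = 2, 2693 mod 17 = 7, 2693 mod 7 = 5, 2693 mod 5 = 3.

x ≡ 2693 (mod 7735).
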